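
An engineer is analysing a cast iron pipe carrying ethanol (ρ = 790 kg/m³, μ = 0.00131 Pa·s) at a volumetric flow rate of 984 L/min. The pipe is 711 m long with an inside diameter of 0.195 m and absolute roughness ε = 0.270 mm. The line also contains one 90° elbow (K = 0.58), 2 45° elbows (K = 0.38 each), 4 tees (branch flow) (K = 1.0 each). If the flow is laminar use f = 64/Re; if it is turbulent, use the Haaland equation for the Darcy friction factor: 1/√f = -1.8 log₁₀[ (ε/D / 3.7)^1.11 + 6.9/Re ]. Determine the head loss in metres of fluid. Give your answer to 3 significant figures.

h_f ≈ 1.43 m

Q = 984 L/min = 984/60000 = 0.0164 m³/s.
Cross-sectional area A = πD²/4 = π(0.195)²/4 = 0.02986 m²; mean velocity V = Q/A = 0.0164/0.02986 = 0.5491 m/s.
Reynolds number Re = ρVD/μ = 790 · 0.5491 · 0.195 / 0.00131 = 6.458e+04.
Re > 4000 → turbulent. Relative roughness ε/D = 0.00027/0.195 = 0.00138. Haaland: 1/√f = -1.8 log₁₀[(0.00138/3.7)^1.11 + 6.9/6.458e+04] = -1.8 log₁₀[0.000157 + 0.000107] = 6.441, so f = 0.0241.
Total minor-loss coefficient ΣK = 1·0.58 + 2·0.38 + 4·1 = 5.34.
ΔP = [f·L/D + ΣK]·(ρV²/2) = [0.0241·711/0.195 + 5.34]·(790·0.5491²/2) = [87.88 + 5.34]·119.1 = 1.11e+04 Pa.
Head loss h_f = ΔP/(ρg) = 1.11e+04/(790·9.81) = 1.43 m.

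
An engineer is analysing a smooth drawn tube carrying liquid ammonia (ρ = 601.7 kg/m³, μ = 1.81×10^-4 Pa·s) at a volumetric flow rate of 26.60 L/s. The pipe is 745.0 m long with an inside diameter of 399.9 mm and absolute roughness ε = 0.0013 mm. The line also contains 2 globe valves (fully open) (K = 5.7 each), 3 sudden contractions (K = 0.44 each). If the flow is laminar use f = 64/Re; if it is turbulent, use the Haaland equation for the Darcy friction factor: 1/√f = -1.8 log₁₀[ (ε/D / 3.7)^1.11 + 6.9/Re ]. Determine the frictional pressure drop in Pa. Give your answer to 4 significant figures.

ΔP ≈ 537.1 Pa

Q = 26.60 L/s = 26.60/1000 = 0.0266 m³/s.
Cross-sectional area A = πD²/4 = π(0.3999)²/4 = 0.1256 m²; mean velocity V = Q/A = 0.0266/0.1256 = 0.2118 m/s.
Reynolds number Re = ρVD/μ = 601.7 · 0.2118 · 0.3999 / 0.000181 = 2.815e+05.
Re > 4000 → turbulent. Relative roughness ε/D = 1.3e-06/0.3999 = 3.25e-06. Haaland: 1/√f = -1.8 log₁₀[(3.25e-06/3.7)^1.11 + 6.9/2.815e+05] = -1.8 log₁₀[1.89e-07 + 2.45e-05] = 8.293, so f = 0.01454.
Total minor-loss coefficient ΣK = 2·5.7 + 3·0.44 = 12.7.
ΔP = [f·L/D + ΣK]·(ρV²/2) = [0.01454·745/0.3999 + 12.7]·(601.7·0.2118²/2) = [27.09 + 12.7]·13.49 = 537.1 Pa.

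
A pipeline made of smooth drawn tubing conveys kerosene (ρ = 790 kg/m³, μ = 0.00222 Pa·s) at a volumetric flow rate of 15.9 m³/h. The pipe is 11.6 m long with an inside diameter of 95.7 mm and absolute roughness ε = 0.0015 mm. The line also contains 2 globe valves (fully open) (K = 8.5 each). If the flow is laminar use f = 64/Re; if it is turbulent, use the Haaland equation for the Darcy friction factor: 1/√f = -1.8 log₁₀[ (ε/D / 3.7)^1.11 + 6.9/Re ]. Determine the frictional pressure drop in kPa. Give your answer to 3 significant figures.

ΔP ≈ 2.99 kPa

Q = 15.9 m³/h = 15.9/3600 = 0.004417 m³/s.
Cross-sectional area A = πD²/4 = π(0.0957)²/4 = 0.007193 m²; mean velocity V = Q/A = 0.004417/0.007193 = 0.614 m/s.
Reynolds number Re = ρVD/μ = 790 · 0.614 · 0.0957 / 0.00222 = 2.091e+04.
Re > 4000 → turbulent. Relative roughness ε/D = 1.5e-06/0.0957 = 1.57e-05. Haaland: 1/√f = -1.8 log₁₀[(1.57e-05/3.7)^1.11 + 6.9/2.091e+04] = -1.8 log₁₀[1.09e-06 + 0.00033] = 6.264, so f = 0.02548.
Total minor-loss coefficient ΣK = 2·8.5 = 17.
ΔP = [f·L/D + ΣK]·(ρV²/2) = [0.02548·11.6/0.0957 + 17]·(790·0.614²/2) = [3.089 + 17]·148.9 = 2992 Pa.
ΔP = 2992 Pa = 2.99 kPa.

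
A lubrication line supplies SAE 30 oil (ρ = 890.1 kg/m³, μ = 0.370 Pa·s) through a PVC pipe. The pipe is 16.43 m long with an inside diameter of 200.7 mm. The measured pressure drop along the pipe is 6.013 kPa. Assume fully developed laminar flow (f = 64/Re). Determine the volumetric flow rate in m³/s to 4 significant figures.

Q ≈ 0.03939 m³/s

For laminar flow, f = 64/Re with Re = ρVD/μ, so Darcy-Weisbach reduces to ΔP = 32μLV/D². Solving for V: V = ΔP·D²/(32μL) = 6013·(0.2007)²/(32·0.37·16.43) = 1.245 m/s.
Check: Re = ρVD/μ = 890.1·1.245·0.2007/0.37 = 601.1 < 2300, so the laminar assumption holds.
Q = V·A = 1.245·(π/4·0.2007²) = 0.03939 m³/s = 0.03939 m³/s.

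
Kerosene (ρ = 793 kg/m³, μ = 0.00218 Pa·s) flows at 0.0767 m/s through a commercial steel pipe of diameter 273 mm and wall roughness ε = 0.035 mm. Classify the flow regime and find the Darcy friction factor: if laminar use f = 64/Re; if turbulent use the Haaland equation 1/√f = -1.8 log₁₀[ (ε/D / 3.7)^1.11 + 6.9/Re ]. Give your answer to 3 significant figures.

Re = ρVD/μ = 793·0.0767·0.273/0.00218 = 7617.
Re > 4000 → turbulent. ε/D = 3.5e-05/0.273 = 0.000128; Haaland: 1/√f = -1.8 log₁₀[1.12e-05 + 0.000906] = 5.468, so f = 0.03345.

f ≈ 0.0335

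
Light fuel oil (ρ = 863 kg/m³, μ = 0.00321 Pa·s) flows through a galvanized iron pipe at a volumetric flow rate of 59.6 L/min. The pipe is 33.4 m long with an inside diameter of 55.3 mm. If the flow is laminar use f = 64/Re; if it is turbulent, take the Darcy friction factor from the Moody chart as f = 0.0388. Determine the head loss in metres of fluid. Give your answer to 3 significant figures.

Q = 59.6 L/min = 59.6/60000 = 0.0009933 m³/s.
Cross-sectional area A = πD²/4 = π(0.0553)²/4 = 0.002402 m²; mean velocity V = Q/A = 0.0009933/0.002402 = 0.4136 m/s.
Reynolds number Re = ρVD/μ = 863 · 0.4136 · 0.0553 / 0.00321 = 6149.
Re > 4000 → turbulent; use the Moody-chart value f = 0.0388.
Darcy-Weisbach: ΔP = f(L/D)(ρV²/2) = 0.0388·(33.4/0.0553)·(863·0.4136²/2) = 0.0388·604·73.81 = 1730 Pa.
Head loss h_f = ΔP/(ρg) = 1730/(863·9.81) = 0.204 m.

h_f ≈ 0.204 m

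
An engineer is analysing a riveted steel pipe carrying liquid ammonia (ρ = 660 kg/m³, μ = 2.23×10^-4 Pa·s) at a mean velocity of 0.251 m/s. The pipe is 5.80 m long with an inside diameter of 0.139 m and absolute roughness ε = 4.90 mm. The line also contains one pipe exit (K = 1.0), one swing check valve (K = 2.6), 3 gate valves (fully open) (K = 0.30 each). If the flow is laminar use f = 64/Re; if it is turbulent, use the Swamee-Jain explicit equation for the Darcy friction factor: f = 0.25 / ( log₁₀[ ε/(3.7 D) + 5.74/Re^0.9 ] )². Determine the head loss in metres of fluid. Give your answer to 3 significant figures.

Reynolds number Re = ρVD/μ = 660 · 0.251 · 0.139 / 0.000223 = 1.033e+05.
Re > 4000 → turbulent. Relative roughness ε/D = 0.0049/0.139 = 0.0353. Swamee-Jain: f = 0.25/(log₁₀[0.0353/3.7 + 5.74/1.033e+05^0.9])² = 0.25/(log₁₀[0.00953 + 0.000176])² = 0.25/(-2.013)² = 0.06169.
Total minor-loss coefficient ΣK = 1·1 + 1·2.6 + 3·0.3 = 4.5.
ΔP = [f·L/D + ΣK]·(ρV²/2) = [0.06169·5.8/0.139 + 4.5]·(660·0.251²/2) = [2.574 + 4.5]·20.79 = 147.1 Pa.
Head loss h_f = ΔP/(ρg) = 147.1/(660·9.81) = 0.0227 m.

h_f ≈ 0.0227 m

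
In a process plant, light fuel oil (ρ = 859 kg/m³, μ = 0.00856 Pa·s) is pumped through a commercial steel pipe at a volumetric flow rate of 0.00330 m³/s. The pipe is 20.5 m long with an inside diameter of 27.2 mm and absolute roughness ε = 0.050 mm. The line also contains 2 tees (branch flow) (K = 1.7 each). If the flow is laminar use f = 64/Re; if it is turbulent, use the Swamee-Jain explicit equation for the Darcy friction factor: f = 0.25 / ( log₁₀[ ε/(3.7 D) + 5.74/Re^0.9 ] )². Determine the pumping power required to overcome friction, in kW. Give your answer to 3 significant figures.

P ≈ 1.23 kW

Cross-sectional area A = πD²/4 = π(0.0272)²/4 = 0.0005811 m²; mean velocity V = Q/A = 0.0033/0.0005811 = 5.679 m/s.
Reynolds number Re = ρVD/μ = 859 · 5.679 · 0.0272 / 0.00856 = 1.55e+04.
Re > 4000 → turbulent. Relative roughness ε/D = 5e-05/0.0272 = 0.00184. Swamee-Jain: f = 0.25/(log₁₀[0.00184/3.7 + 5.74/1.55e+04^0.9])² = 0.25/(log₁₀[0.000497 + 0.000972])² = 0.25/(-2.833)² = 0.03115.
Total minor-loss coefficient ΣK = 2·1.7 = 3.4.
ΔP = [f·L/D + ΣK]·(ρV²/2) = [0.03115·20.5/0.0272 + 3.4]·(859·5.679²/2) = [23.47 + 3.4]·1.385e+04 = 3.723e+05 Pa.
Pumping power P = QΔP = 0.0033·3.723e+05 = 1229 W = 1.23 kW.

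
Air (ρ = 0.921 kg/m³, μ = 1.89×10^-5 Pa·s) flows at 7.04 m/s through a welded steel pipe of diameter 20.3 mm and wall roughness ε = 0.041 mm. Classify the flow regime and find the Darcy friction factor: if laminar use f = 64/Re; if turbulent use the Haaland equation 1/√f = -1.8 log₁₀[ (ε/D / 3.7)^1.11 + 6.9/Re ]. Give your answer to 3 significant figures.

Re = ρVD/μ = 0.921·7.04·0.0203/1.89e-05 = 6964.
Re > 4000 → turbulent. ε/D = 4.1e-05/0.0203 = 0.00202; Haaland: 1/√f = -1.8 log₁₀[0.000239 + 0.000991] = 5.238, so f = 0.03644.

f ≈ 0.0364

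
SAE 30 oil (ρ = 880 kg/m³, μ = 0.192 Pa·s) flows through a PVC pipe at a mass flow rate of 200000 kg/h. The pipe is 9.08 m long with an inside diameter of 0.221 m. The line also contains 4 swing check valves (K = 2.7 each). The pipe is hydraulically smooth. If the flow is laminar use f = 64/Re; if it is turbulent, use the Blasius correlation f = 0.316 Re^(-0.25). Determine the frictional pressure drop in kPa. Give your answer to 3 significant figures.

ṁ = 200000 kg/h = 200000/3600 = 55.56 kg/s.
A = πD²/4 = π(0.221)²/4 = 0.03836 m²; mean velocity V = ṁ/(ρA) = 55.56/(880 · 0.03836) = 1.646 m/s.
Reynolds number Re = ρVD/μ = 880 · 1.646 · 0.221 / 0.192 = 1667.
Re < 2300 → laminar flow, so f = 64/Re = 64/1667 = 0.03839 (the turbulent correlation is not needed).
Total minor-loss coefficient ΣK = 4·2.7 = 10.8.
ΔP = [f·L/D + ΣK]·(ρV²/2) = [0.03839·9.08/0.221 + 10.8]·(880·1.646²/2) = [1.577 + 10.8]·1192 = 1.475e+04 Pa.
ΔP = 1.475e+04 Pa = 14.8 kPa.

ΔP ≈ 14.8 kPa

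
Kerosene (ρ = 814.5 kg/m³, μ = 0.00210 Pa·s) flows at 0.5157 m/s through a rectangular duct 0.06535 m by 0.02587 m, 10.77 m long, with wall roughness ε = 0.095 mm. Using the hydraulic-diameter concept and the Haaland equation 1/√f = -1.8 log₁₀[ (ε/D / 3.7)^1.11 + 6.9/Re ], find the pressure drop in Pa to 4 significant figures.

Hydraulic diameter D_h = 4A/P = 4·(0.06535·0.02587)/(2·(0.06535+0.02587)) = 0.006762/0.1824 = 0.03707 m.
Re = ρVD_h/μ = 814.5·0.5157·0.03707/0.0021 = 7414.
ε/D_h = 9.5e-05/0.03707 = 0.00256; Haaland gives 1/√f = -1.8 log₁₀[0.000311+0.000931] = 5.231, so f = 0.03655.
ΔP = f(L/D_h)(ρV²/2) = 0.03655·10.77/0.03707·108.3 = 1150 Pa.

ΔP ≈ 1150 Pa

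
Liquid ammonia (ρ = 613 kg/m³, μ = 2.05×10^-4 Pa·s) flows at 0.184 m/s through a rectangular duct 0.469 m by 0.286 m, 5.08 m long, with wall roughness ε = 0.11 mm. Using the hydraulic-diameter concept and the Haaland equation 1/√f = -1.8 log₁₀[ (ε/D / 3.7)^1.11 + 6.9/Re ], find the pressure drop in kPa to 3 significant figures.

Hydraulic diameter D_h = 4A/P = 4·(0.469·0.286)/(2·(0.469+0.286)) = 0.5365/1.51 = 0.3553 m.
Re = ρVD_h/μ = 613·0.184·0.3553/0.000205 = 1.955e+05.
ε/D_h = 0.00011/0.3553 = 0.00031; Haaland gives 1/√f = -1.8 log₁₀[2.98e-05+3.53e-05] = 7.536, so f = 0.01761.
ΔP = f(L/D_h)(ρV²/2) = 0.01761·5.08/0.3553·10.38 = 2.612 Pa.
ΔP = 0.00261 kPa.

ΔP ≈ 0.00261 kPa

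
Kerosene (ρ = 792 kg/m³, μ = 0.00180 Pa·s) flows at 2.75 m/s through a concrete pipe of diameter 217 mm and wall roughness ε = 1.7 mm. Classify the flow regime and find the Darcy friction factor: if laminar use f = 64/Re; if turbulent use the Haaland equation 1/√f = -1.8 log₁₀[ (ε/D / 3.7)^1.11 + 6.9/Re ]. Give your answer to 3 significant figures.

Re = ρVD/μ = 792·2.75·0.217/0.0018 = 2.626e+05.
Re > 4000 → turbulent. ε/D = 0.0017/0.217 = 0.00783; Haaland: 1/√f = -1.8 log₁₀[0.00108 + 2.63e-05] = 5.324, so f = 0.03528.

f ≈ 0.0353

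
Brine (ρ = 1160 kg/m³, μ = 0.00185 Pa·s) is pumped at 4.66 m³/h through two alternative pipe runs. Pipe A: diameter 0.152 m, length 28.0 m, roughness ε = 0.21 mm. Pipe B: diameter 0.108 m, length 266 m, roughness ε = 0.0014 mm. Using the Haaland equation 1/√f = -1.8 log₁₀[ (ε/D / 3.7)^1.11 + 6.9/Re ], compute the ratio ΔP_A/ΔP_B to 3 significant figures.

Pipe A: V = Q/A = 0.001294/0.01815 = 0.07134 m/s; Re = 6799; ε/D = 0.00138; Haaland → f = 0.03592; ΔP_A = f(L/D)(ρV²/2) = 19.53 Pa.
Pipe B: V = Q/A = 0.001294/0.009161 = 0.1413 m/s; Re = 9569; ε/D = 1.3e-05; Haaland → f = 0.03127; ΔP_B = f(L/D)(ρV²/2) = 892 Pa.
ΔP_A/ΔP_B = 19.53/892 = 0.0219.

ΔP_A/ΔP_B ≈ 0.0219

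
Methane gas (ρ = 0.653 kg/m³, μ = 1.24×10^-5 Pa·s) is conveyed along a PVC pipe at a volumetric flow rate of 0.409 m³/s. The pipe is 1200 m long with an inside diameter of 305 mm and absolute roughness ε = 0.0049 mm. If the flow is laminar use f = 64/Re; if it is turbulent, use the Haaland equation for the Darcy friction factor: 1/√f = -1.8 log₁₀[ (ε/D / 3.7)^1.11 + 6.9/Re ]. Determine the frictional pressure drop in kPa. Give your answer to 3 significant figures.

ΔP ≈ 0.736 kPa

Cross-sectional area A = πD²/4 = π(0.305)²/4 = 0.07306 m²; mean velocity V = Q/A = 0.409/0.07306 = 5.598 m/s.
Reynolds number Re = ρVD/μ = 0.653 · 5.598 · 0.305 / 1.24e-05 = 8.991e+04.
Re > 4000 → turbulent. Relative roughness ε/D = 4.9e-06/0.305 = 1.61e-05. Haaland: 1/√f = -1.8 log₁₀[(1.61e-05/3.7)^1.11 + 6.9/8.991e+04] = -1.8 log₁₀[1.12e-06 + 7.67e-05] = 7.396, so f = 0.01828.
Darcy-Weisbach: ΔP = f(L/D)(ρV²/2) = 0.01828·(1200/0.305)·(0.653·5.598²/2) = 0.01828·3934·10.23 = 736 Pa.
ΔP = 736 Pa = 0.736 kPa.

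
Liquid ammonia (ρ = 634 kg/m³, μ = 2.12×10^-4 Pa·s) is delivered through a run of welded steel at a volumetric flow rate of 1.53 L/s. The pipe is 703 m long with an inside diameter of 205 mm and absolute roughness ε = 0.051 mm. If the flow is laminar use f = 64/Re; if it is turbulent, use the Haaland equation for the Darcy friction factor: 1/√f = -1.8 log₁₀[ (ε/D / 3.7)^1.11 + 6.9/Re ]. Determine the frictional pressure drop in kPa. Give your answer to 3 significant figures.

Q = 1.53 L/s = 1.53/1000 = 0.00153 m³/s.
Cross-sectional area A = πD²/4 = π(0.205)²/4 = 0.03301 m²; mean velocity V = Q/A = 0.00153/0.03301 = 0.04635 m/s.
Reynolds number Re = ρVD/μ = 634 · 0.04635 · 0.205 / 0.000212 = 2.842e+04.
Re > 4000 → turbulent. Relative roughness ε/D = 5.1e-05/0.205 = 0.000249. Haaland: 1/√f = -1.8 log₁₀[(0.000249/3.7)^1.11 + 6.9/2.842e+04] = -1.8 log₁₀[2.34e-05 + 0.000243] = 6.435, so f = 0.02415.
Darcy-Weisbach: ΔP = f(L/D)(ρV²/2) = 0.02415·(703/0.205)·(634·0.04635²/2) = 0.02415·3429·0.6812 = 56.41 Pa.
ΔP = 56.41 Pa = 0.0564 kPa.

ΔP ≈ 0.0564 kPa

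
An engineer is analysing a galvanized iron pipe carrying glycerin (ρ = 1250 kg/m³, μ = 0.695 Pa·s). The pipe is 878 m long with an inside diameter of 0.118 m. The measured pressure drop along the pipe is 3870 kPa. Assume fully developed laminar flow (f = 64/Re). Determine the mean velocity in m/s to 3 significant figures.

V ≈ 2.76 m/s

For laminar flow, f = 64/Re with Re = ρVD/μ, so Darcy-Weisbach reduces to ΔP = 32μLV/D². Solving for V: V = ΔP·D²/(32μL) = 3.87e+06·(0.118)²/(32·0.695·878) = 2.76 m/s.
Check: Re = ρVD/μ = 1250·2.76·0.118/0.695 = 585.7 < 2300, so the laminar assumption holds.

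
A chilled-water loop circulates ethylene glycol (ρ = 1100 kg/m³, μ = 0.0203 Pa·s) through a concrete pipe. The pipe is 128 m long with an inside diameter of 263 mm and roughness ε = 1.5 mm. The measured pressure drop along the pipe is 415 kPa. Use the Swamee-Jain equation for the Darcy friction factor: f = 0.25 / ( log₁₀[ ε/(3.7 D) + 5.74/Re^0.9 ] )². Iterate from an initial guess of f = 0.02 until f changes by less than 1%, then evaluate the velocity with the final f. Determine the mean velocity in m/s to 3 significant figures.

V ≈ 6.88 m/s

Rearranging Darcy-Weisbach: V = √(2·ΔP·D/(f·L·ρ)). With ε/D = 0.0015/0.263 = 0.0057, iterate starting from f = 0.02:
  f = 0.02 → V = √(2·4.15e+05·0.263/(0.02·128·1100)) = 8.804 m/s; Re = ρVD/μ = 1.255e+05; f → 0.03253
  f = 0.03253 → V = 6.904 m/s; Re = 9.839e+04; f → 0.03275
Converged (Δf/f < 1%). With the final f = 0.03275: V = √(2·4.15e+05·0.263/(0.03275·128·1100)) = 6.881 m/s.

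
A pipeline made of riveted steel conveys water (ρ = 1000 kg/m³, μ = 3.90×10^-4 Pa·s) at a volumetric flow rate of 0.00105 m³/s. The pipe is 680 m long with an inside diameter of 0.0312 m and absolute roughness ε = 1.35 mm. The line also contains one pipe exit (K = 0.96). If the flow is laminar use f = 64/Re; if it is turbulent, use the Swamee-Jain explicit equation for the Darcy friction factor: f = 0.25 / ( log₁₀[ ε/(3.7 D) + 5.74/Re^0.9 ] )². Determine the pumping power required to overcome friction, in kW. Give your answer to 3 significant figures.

P ≈ 1.46 kW

Cross-sectional area A = πD²/4 = π(0.0312)²/4 = 0.0007645 m²; mean velocity V = Q/A = 0.00105/0.0007645 = 1.373 m/s.
Reynolds number Re = ρVD/μ = 1000 · 1.373 · 0.0312 / 0.00039 = 1.099e+05.
Re > 4000 → turbulent. Relative roughness ε/D = 0.00135/0.0312 = 0.0433. Swamee-Jain: f = 0.25/(log₁₀[0.0433/3.7 + 5.74/1.099e+05^0.9])² = 0.25/(log₁₀[0.0117 + 0.000167])² = 0.25/(-1.926)² = 0.0674.
Total minor-loss coefficient ΣK = 1·0.96 = 0.96.
ΔP = [f·L/D + ΣK]·(ρV²/2) = [0.0674·680/0.0312 + 0.96]·(1000·1.373²/2) = [1469 + 0.96]·943.1 = 1.386e+06 Pa.
Pumping power P = QΔP = 0.00105·1.386e+06 = 1456 W = 1.46 kW.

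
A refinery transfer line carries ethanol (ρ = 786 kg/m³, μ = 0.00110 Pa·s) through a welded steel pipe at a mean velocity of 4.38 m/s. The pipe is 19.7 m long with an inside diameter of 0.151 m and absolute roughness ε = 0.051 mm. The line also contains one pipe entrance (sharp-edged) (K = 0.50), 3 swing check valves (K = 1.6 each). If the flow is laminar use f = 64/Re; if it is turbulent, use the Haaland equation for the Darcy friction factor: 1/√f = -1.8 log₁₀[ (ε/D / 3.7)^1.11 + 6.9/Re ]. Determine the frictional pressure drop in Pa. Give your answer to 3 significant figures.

ΔP ≈ 56200 Pa

Reynolds number Re = ρVD/μ = 786 · 4.38 · 0.151 / 0.0011 = 4.726e+05.
Re > 4000 → turbulent. Relative roughness ε/D = 5.1e-05/0.151 = 0.000338. Haaland: 1/√f = -1.8 log₁₀[(0.000338/3.7)^1.11 + 6.9/4.726e+05] = -1.8 log₁₀[3.28e-05 + 1.46e-05] = 7.783, so f = 0.01651.
Total minor-loss coefficient ΣK = 1·0.5 + 3·1.6 = 5.3.
ΔP = [f·L/D + ΣK]·(ρV²/2) = [0.01651·19.7/0.151 + 5.3]·(786·4.38²/2) = [2.154 + 5.3]·7539 = 5.62e+04 Pa.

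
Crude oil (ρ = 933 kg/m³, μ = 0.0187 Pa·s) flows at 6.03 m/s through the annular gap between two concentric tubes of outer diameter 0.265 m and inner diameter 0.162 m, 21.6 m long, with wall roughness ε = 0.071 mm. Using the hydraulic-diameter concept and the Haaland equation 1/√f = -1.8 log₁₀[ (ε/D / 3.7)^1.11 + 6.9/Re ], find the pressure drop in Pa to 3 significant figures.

ΔP ≈ 88100 Pa

Hydraulic diameter D_h = 4A/P = D_o - D_i = 0.265 - 0.162 = 0.103 m.
Re = ρVD_h/μ = 933·6.03·0.103/0.0187 = 3.099e+04.
ε/D_h = 7.1e-05/0.103 = 0.000689; Haaland gives 1/√f = -1.8 log₁₀[7.24e-05+0.000223] = 6.354, so f = 0.02477.
ΔP = f(L/D_h)(ρV²/2) = 0.02477·21.6/0.103·1.696e+04 = 8.811e+04 Pa.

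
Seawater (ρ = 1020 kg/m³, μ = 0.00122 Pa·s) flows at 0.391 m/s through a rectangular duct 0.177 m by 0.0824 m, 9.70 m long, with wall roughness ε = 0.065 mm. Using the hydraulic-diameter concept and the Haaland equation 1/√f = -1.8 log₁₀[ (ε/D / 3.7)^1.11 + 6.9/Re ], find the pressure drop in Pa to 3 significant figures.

Hydraulic diameter D_h = 4A/P = 4·(0.177·0.0824)/(2·(0.177+0.0824)) = 0.05834/0.5188 = 0.1125 m.
Re = ρVD_h/μ = 1020·0.391·0.1125/0.00122 = 3.676e+04.
ε/D_h = 6.5e-05/0.1125 = 0.000578; Haaland gives 1/√f = -1.8 log₁₀[5.96e-05+0.000188] = 6.492, so f = 0.02373.
ΔP = f(L/D_h)(ρV²/2) = 0.02373·9.7/0.1125·77.97 = 159.6 Pa.

ΔP ≈ 160 Pa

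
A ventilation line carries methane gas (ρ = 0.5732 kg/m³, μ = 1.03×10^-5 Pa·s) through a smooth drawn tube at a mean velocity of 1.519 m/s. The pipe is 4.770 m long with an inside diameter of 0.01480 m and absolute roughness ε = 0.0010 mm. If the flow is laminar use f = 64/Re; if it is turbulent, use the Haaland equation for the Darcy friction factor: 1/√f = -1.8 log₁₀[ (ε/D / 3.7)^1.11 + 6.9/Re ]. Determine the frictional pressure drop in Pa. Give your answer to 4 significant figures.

ΔP ≈ 10.90 Pa

Reynolds number Re = ρVD/μ = 0.5732 · 1.519 · 0.0148 / 1.03e-05 = 1251.
Re < 2300 → laminar flow, so f = 64/Re = 64/1251 = 0.05116 (the turbulent correlation is not needed).
Darcy-Weisbach: ΔP = f(L/D)(ρV²/2) = 0.05116·(4.77/0.0148)·(0.5732·1.519²/2) = 0.05116·322.3·0.6613 = 10.9 Pa.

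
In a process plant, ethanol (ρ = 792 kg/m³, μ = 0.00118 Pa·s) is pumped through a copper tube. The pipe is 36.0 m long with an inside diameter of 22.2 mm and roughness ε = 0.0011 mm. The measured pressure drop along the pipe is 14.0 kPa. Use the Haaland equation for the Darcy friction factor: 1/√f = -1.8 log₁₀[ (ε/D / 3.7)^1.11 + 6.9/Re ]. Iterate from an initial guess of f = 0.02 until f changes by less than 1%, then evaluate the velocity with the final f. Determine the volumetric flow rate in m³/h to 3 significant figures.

Q ≈ 1.21 m³/h

Rearranging Darcy-Weisbach: V = √(2·ΔP·D/(f·L·ρ)). With ε/D = 1.1e-06/0.0222 = 4.95e-05, iterate starting from f = 0.02:
  f = 0.02 → V = √(2·1.4e+04·0.0222/(0.02·36·792)) = 1.044 m/s; Re = ρVD/μ = 1.556e+04; f → 0.02751
  f = 0.02751 → V = 0.8902 m/s; Re = 1.326e+04; f → 0.02868
  f = 0.02868 → V = 0.8719 m/s; Re = 1.299e+04; f → 0.02884
Converged (Δf/f < 1%). With the final f = 0.02884: V = √(2·1.4e+04·0.0222/(0.02884·36·792)) = 0.8695 m/s.
Q = V·A = 0.8695·(π/4·0.0222²) = 0.0003366 m³/s = 1.21 m³/h.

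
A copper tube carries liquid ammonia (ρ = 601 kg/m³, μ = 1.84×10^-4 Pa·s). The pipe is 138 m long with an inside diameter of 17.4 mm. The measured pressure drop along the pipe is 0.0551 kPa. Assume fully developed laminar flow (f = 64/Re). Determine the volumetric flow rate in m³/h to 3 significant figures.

For laminar flow, f = 64/Re with Re = ρVD/μ, so Darcy-Weisbach reduces to ΔP = 32μLV/D². Solving for V: V = ΔP·D²/(32μL) = 55.1·(0.0174)²/(32·0.000184·138) = 0.02053 m/s.
Check: Re = ρVD/μ = 601·0.02053·0.0174/0.000184 = 1167 < 2300, so the laminar assumption holds.
Q = V·A = 0.02053·(π/4·0.0174²) = 4.882e-06 m³/s = 0.0176 m³/h.

Q ≈ 0.0176 m³/h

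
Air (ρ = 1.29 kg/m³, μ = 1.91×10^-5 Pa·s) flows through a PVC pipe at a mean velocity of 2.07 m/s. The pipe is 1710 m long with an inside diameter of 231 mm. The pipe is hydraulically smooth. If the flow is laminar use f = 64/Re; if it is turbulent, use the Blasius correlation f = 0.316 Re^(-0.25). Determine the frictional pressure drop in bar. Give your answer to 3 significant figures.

Reynolds number Re = ρVD/μ = 1.29 · 2.07 · 0.231 / 1.91e-05 = 3.23e+04.
Re > 4000 → turbulent. Smooth-pipe (Blasius): f = 0.316 Re^(-0.25) = 0.316/(3.23e+04)^0.25 = 0.02357.
Darcy-Weisbach: ΔP = f(L/D)(ρV²/2) = 0.02357·(1710/0.231)·(1.29·2.07²/2) = 0.02357·7403·2.764 = 482.3 Pa.
ΔP = 482.3 Pa = 0.00482 bar.

ΔP ≈ 0.00482 bar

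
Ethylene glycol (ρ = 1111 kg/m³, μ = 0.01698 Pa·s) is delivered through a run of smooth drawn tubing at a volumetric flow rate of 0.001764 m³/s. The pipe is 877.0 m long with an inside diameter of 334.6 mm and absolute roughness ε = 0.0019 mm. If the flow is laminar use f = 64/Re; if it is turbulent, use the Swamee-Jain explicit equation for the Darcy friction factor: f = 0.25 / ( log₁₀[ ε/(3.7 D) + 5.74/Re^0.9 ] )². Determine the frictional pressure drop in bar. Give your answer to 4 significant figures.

ΔP ≈ 8.539×10^-4 bar

Cross-sectional area A = πD²/4 = π(0.3346)²/4 = 0.08793 m²; mean velocity V = Q/A = 0.001764/0.08793 = 0.02006 m/s.
Reynolds number Re = ρVD/μ = 1111 · 0.02006 · 0.3346 / 0.017 = 439.2.
Re < 2300 → laminar flow, so f = 64/Re = 64/439.2 = 0.1457 (the turbulent correlation is not needed).
Darcy-Weisbach: ΔP = f(L/D)(ρV²/2) = 0.1457·(877/0.3346)·(1111·0.02006²/2) = 0.1457·2621·0.2236 = 85.39 Pa.
ΔP = 85.39 Pa = 8.539×10^-4 bar.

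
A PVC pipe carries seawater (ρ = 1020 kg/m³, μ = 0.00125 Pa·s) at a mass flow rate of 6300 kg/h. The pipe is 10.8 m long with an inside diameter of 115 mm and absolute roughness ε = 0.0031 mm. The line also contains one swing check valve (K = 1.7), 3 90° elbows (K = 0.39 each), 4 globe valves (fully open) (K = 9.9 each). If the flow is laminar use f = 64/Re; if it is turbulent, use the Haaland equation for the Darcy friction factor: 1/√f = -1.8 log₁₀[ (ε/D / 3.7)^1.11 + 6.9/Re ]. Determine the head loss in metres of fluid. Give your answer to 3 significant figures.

h_f ≈ 0.0627 m

ṁ = 6300 kg/h = 6300/3600 = 1.75 kg/s.
A = πD²/4 = π(0.115)²/4 = 0.01039 m²; mean velocity V = ṁ/(ρA) = 1.75/(1020 · 0.01039) = 0.1652 m/s.
Reynolds number Re = ρVD/μ = 1020 · 0.1652 · 0.115 / 0.00125 = 1.55e+04.
Re > 4000 → turbulent. Relative roughness ε/D = 3.1e-06/0.115 = 2.7e-05. Haaland: 1/√f = -1.8 log₁₀[(2.7e-05/3.7)^1.11 + 6.9/1.55e+04] = -1.8 log₁₀[1.98e-06 + 0.000445] = 6.029, so f = 0.02751.
Total minor-loss coefficient ΣK = 1·1.7 + 3·0.39 + 4·9.9 = 42.5.
ΔP = [f·L/D + ΣK]·(ρV²/2) = [0.02751·10.8/0.115 + 42.5]·(1020·0.1652²/2) = [2.583 + 42.5]·13.91 = 626.9 Pa.
Head loss h_f = ΔP/(ρg) = 626.9/(1020·9.81) = 0.0627 m.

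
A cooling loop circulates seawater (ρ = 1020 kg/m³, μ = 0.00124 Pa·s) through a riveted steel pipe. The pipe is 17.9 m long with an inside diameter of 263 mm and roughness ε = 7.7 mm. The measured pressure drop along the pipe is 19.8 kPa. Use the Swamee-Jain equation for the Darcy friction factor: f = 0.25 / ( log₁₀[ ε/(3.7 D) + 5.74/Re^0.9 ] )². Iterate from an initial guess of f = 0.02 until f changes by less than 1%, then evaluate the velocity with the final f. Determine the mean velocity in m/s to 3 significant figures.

V ≈ 3.17 m/s

Rearranging Darcy-Weisbach: V = √(2·ΔP·D/(f·L·ρ)). With ε/D = 0.0077/0.263 = 0.0293, iterate starting from f = 0.02:
  f = 0.02 → V = √(2·1.98e+04·0.263/(0.02·17.9·1020)) = 5.341 m/s; Re = ρVD/μ = 1.155e+06; f → 0.05666
  f = 0.05666 → V = 3.173 m/s; Re = 6.864e+05; f → 0.05669
Converged (Δf/f < 1%). With the final f = 0.05669: V = √(2·1.98e+04·0.263/(0.05669·17.9·1020)) = 3.172 m/s.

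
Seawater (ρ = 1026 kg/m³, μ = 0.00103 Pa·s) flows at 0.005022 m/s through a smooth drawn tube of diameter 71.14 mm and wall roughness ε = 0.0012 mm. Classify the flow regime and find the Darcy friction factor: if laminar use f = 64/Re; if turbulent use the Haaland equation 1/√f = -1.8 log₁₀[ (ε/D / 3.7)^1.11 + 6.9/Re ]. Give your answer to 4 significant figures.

f ≈ 0.1798

Re = ρVD/μ = 1026·0.005022·0.07114/0.00103 = 355.9.
Re < 2300 → laminar, so f = 64/Re = 0.1798 (roughness is irrelevant in laminar flow).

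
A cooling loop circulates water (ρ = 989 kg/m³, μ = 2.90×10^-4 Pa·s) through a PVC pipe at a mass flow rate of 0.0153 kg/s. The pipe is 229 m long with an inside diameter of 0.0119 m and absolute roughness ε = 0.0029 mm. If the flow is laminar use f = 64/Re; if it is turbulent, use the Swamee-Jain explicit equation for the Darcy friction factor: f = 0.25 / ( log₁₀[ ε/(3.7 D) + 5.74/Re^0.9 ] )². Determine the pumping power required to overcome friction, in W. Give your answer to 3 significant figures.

P ≈ 0.105 W

A = πD²/4 = π(0.0119)²/4 = 0.0001112 m²; mean velocity V = ṁ/(ρA) = 0.0153/(989 · 0.0001112) = 0.1391 m/s.
Reynolds number Re = ρVD/μ = 989 · 0.1391 · 0.0119 / 0.00029 = 5645.
Re > 4000 → turbulent. Relative roughness ε/D = 2.9e-06/0.0119 = 0.000244. Swamee-Jain: f = 0.25/(log₁₀[0.000244/3.7 + 5.74/5645^0.9])² = 0.25/(log₁₀[6.59e-05 + 0.00241])² = 0.25/(-2.606)² = 0.03682.
Darcy-Weisbach: ΔP = f(L/D)(ρV²/2) = 0.03682·(229/0.0119)·(989·0.1391²/2) = 0.03682·1.924e+04·9.567 = 6778 Pa.
Q = ṁ/ρ = 0.0153/989 = 1.547e-05 m³/s.
Pumping power P = QΔP = 1.547e-05·6778 = 0.1049 W = 0.105 W.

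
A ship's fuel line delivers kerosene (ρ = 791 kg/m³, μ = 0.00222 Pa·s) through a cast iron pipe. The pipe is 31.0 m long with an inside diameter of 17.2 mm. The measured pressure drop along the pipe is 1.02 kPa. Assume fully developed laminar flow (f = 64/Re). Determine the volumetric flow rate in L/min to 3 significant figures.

For laminar flow, f = 64/Re with Re = ρVD/μ, so Darcy-Weisbach reduces to ΔP = 32μLV/D². Solving for V: V = ΔP·D²/(32μL) = 1020·(0.0172)²/(32·0.00222·31) = 0.137 m/s.
Check: Re = ρVD/μ = 791·0.137·0.0172/0.00222 = 839.7 < 2300, so the laminar assumption holds.
Q = V·A = 0.137·(π/4·0.0172²) = 3.184e-05 m³/s = 1.91 L/min.

Q ≈ 1.91 L/min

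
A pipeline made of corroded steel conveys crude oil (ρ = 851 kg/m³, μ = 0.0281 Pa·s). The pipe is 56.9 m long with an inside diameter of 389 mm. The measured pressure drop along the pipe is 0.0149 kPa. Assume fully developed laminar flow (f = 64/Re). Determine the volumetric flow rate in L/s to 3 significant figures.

Q ≈ 5.24 L/s

For laminar flow, f = 64/Re with Re = ρVD/μ, so Darcy-Weisbach reduces to ΔP = 32μLV/D². Solving for V: V = ΔP·D²/(32μL) = 14.9·(0.389)²/(32·0.0281·56.9) = 0.04407 m/s.
Check: Re = ρVD/μ = 851·0.04407·0.389/0.0281 = 519.1 < 2300, so the laminar assumption holds.
Q = V·A = 0.04407·(π/4·0.389²) = 0.005237 m³/s = 5.24 L/s.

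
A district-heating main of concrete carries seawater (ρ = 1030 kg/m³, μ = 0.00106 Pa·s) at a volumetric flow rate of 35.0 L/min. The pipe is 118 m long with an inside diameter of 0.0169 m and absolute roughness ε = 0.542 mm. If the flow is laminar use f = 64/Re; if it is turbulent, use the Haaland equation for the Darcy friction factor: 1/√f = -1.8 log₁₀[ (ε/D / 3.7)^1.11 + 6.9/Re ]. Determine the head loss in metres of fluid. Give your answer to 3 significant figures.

h_f ≈ 143 m

Q = 35.0 L/min = 35.0/60000 = 0.0005833 m³/s.
Cross-sectional area A = πD²/4 = π(0.0169)²/4 = 0.0002243 m²; mean velocity V = Q/A = 0.0005833/0.0002243 = 2.6 m/s.
Reynolds number Re = ρVD/μ = 1030 · 2.6 · 0.0169 / 0.00106 = 4.27e+04.
Re > 4000 → turbulent. Relative roughness ε/D = 0.000542/0.0169 = 0.0321. Haaland: 1/√f = -1.8 log₁₀[(0.0321/3.7)^1.11 + 6.9/4.27e+04] = -1.8 log₁₀[0.00514 + 0.000162] = 4.096, so f = 0.05961.
Darcy-Weisbach: ΔP = f(L/D)(ρV²/2) = 0.05961·(118/0.0169)·(1030·2.6²/2) = 0.05961·6982·3483 = 1.45e+06 Pa.
Head loss h_f = ΔP/(ρg) = 1.45e+06/(1030·9.81) = 143 m.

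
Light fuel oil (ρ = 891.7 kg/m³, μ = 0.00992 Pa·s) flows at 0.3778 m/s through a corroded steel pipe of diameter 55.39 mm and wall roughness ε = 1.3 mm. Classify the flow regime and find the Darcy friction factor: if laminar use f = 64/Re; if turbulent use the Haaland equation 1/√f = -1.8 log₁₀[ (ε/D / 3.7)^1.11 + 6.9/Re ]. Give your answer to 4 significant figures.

Re = ρVD/μ = 891.7·0.3778·0.05539/0.00992 = 1881.
Re < 2300 → laminar, so f = 64/Re = 0.03402 (roughness is irrelevant in laminar flow).

f ≈ 0.03402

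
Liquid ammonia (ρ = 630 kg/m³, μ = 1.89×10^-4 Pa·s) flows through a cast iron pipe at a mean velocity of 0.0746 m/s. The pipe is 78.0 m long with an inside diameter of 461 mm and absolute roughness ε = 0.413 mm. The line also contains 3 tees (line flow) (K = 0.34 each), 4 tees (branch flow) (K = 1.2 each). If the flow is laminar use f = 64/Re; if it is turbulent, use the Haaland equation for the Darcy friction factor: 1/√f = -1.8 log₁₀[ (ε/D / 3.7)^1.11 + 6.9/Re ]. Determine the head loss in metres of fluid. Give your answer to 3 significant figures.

Reynolds number Re = ρVD/μ = 630 · 0.0746 · 0.461 / 0.000189 = 1.146e+05.
Re > 4000 → turbulent. Relative roughness ε/D = 0.000413/0.461 = 0.000896. Haaland: 1/√f = -1.8 log₁₀[(0.000896/3.7)^1.11 + 6.9/1.146e+05] = -1.8 log₁₀[9.69e-05 + 6.02e-05] = 6.847, so f = 0.02133.
Total minor-loss coefficient ΣK = 3·0.34 + 4·1.2 = 5.82.
ΔP = [f·L/D + ΣK]·(ρV²/2) = [0.02133·78/0.461 + 5.82]·(630·0.0746²/2) = [3.609 + 5.82]·1.753 = 16.53 Pa.
Head loss h_f = ΔP/(ρg) = 16.53/(630·9.81) = 0.00267 m.

h_f ≈ 0.00267 m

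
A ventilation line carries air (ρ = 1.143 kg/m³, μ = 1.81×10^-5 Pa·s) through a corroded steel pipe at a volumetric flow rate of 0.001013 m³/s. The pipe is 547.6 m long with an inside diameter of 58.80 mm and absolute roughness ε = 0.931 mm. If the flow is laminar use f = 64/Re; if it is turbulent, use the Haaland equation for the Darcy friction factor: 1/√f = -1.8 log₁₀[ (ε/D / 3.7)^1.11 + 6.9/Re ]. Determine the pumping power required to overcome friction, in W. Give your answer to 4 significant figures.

P ≈ 0.03467 W

Cross-sectional area A = πD²/4 = π(0.0588)²/4 = 0.002715 m²; mean velocity V = Q/A = 0.001013/0.002715 = 0.373 m/s.
Reynolds number Re = ρVD/μ = 1.143 · 0.373 · 0.0588 / 1.81e-05 = 1385.
Re < 2300 → laminar flow, so f = 64/Re = 64/1385 = 0.0462 (the turbulent correlation is not needed).
Darcy-Weisbach: ΔP = f(L/D)(ρV²/2) = 0.0462·(547.6/0.0588)·(1.143·0.373²/2) = 0.0462·9313·0.07953 = 34.22 Pa.
Pumping power P = QΔP = 0.001013·34.22 = 0.034667 W = 0.03467 W.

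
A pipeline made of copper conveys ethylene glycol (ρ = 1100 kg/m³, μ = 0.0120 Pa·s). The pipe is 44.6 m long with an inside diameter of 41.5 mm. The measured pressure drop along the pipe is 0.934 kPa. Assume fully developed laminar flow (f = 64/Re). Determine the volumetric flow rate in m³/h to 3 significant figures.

For laminar flow, f = 64/Re with Re = ρVD/μ, so Darcy-Weisbach reduces to ΔP = 32μLV/D². Solving for V: V = ΔP·D²/(32μL) = 934·(0.0415)²/(32·0.012·44.6) = 0.09392 m/s.
Check: Re = ρVD/μ = 1100·0.09392·0.0415/0.012 = 357.3 < 2300, so the laminar assumption holds.
Q = V·A = 0.09392·(π/4·0.0415²) = 0.000127 m³/s = 0.457 m³/h.

Q ≈ 0.457 m³/h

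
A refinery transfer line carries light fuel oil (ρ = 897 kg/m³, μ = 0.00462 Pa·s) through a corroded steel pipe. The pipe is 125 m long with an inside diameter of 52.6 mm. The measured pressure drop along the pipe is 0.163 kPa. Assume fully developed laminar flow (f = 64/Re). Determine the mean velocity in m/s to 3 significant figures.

V ≈ 0.0244 m/s

For laminar flow, f = 64/Re with Re = ρVD/μ, so Darcy-Weisbach reduces to ΔP = 32μLV/D². Solving for V: V = ΔP·D²/(32μL) = 163·(0.0526)²/(32·0.00462·125) = 0.0244 m/s.
Check: Re = ρVD/μ = 897·0.0244·0.0526/0.00462 = 249.2 < 2300, so the laminar assumption holds.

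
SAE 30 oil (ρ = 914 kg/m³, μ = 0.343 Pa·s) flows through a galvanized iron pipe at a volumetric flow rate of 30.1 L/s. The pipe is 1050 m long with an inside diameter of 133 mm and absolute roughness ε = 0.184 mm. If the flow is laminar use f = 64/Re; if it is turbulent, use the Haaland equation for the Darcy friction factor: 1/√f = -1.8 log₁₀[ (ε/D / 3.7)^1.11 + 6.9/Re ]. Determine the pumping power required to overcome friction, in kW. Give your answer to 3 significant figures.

P ≈ 42.5 kW

Q = 30.1 L/s = 30.1/1000 = 0.0301 m³/s.
Cross-sectional area A = πD²/4 = π(0.133)²/4 = 0.01389 m²; mean velocity V = Q/A = 0.0301/0.01389 = 2.167 m/s.
Reynolds number Re = ρVD/μ = 914 · 2.167 · 0.133 / 0.343 = 767.9.
Re < 2300 → laminar flow, so f = 64/Re = 64/767.9 = 0.08335 (the turbulent correlation is not needed).
Darcy-Weisbach: ΔP = f(L/D)(ρV²/2) = 0.08335·(1050/0.133)·(914·2.167²/2) = 0.08335·7895·2145 = 1.412e+06 Pa.
Pumping power P = QΔP = 0.0301·1.412e+06 = 42490 W = 42.5 kW.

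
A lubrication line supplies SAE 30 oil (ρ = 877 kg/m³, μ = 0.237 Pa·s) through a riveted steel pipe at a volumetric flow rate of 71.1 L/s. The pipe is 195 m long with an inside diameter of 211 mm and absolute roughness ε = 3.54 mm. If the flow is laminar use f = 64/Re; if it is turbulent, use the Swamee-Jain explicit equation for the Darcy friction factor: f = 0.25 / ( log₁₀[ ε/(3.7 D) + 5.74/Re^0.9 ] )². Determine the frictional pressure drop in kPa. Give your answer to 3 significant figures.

ΔP ≈ 67.5 kPa

Q = 71.1 L/s = 71.1/1000 = 0.0711 m³/s.
Cross-sectional area A = πD²/4 = π(0.211)²/4 = 0.03497 m²; mean velocity V = Q/A = 0.0711/0.03497 = 2.033 m/s.
Reynolds number Re = ρVD/μ = 877 · 2.033 · 0.211 / 0.237 = 1588.
Re < 2300 → laminar flow, so f = 64/Re = 64/1588 = 0.04031 (the turbulent correlation is not needed).
Darcy-Weisbach: ΔP = f(L/D)(ρV²/2) = 0.04031·(195/0.211)·(877·2.033²/2) = 0.04031·924.2·1813 = 6.754e+04 Pa.
ΔP = 6.754e+04 Pa = 67.5 kPa.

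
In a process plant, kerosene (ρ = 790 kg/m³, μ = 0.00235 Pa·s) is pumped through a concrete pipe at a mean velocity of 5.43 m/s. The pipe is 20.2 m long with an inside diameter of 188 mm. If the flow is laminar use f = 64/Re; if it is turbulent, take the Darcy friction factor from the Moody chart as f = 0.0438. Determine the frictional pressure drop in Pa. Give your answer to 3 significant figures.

Reynolds number Re = ρVD/μ = 790 · 5.43 · 0.188 / 0.00235 = 3.432e+05.
Re > 4000 → turbulent; use the Moody-chart value f = 0.0438.
Darcy-Weisbach: ΔP = f(L/D)(ρV²/2) = 0.0438·(20.2/0.188)·(790·5.43²/2) = 0.0438·107.4·1.165e+04 = 5.481e+04 Pa.

ΔP ≈ 54800 Pa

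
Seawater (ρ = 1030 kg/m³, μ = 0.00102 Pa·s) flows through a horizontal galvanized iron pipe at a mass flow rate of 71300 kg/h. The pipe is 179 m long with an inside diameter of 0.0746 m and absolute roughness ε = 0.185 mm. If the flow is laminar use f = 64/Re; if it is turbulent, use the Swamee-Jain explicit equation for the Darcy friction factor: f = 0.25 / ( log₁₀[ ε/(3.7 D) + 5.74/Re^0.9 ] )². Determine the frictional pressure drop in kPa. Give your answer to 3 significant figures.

ΔP ≈ 608 kPa

ṁ = 71300 kg/h = 71300/3600 = 19.81 kg/s.
A = πD²/4 = π(0.0746)²/4 = 0.004371 m²; mean velocity V = ṁ/(ρA) = 19.81/(1030 · 0.004371) = 4.399 m/s.
Reynolds number Re = ρVD/μ = 1030 · 4.399 · 0.0746 / 0.00102 = 3.314e+05.
Re > 4000 → turbulent. Relative roughness ε/D = 0.000185/0.0746 = 0.00248. Swamee-Jain: f = 0.25/(log₁₀[0.00248/3.7 + 5.74/3.314e+05^0.9])² = 0.25/(log₁₀[0.00067 + 6.17e-05])² = 0.25/(-3.135)² = 0.02543.
Darcy-Weisbach: ΔP = f(L/D)(ρV²/2) = 0.02543·(179/0.0746)·(1030·4.399²/2) = 0.02543·2399·9967 = 6.082e+05 Pa.
ΔP = 6.082e+05 Pa = 608 kPa.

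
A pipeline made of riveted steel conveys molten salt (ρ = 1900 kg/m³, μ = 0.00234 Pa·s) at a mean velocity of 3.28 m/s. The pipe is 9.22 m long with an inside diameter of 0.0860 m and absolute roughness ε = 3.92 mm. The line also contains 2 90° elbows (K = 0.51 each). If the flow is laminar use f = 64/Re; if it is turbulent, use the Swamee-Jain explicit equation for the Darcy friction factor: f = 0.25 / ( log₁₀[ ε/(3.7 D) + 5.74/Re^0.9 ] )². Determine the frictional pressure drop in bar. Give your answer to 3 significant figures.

ΔP ≈ 0.858 bar

Reynolds number Re = ρVD/μ = 1900 · 3.28 · 0.086 / 0.00234 = 2.29e+05.
Re > 4000 → turbulent. Relative roughness ε/D = 0.00392/0.086 = 0.0456. Swamee-Jain: f = 0.25/(log₁₀[0.0456/3.7 + 5.74/2.29e+05^0.9])² = 0.25/(log₁₀[0.0123 + 8.61e-05])² = 0.25/(-1.906)² = 0.06879.
Total minor-loss coefficient ΣK = 2·0.51 = 1.02.
ΔP = [f·L/D + ΣK]·(ρV²/2) = [0.06879·9.22/0.086 + 1.02]·(1900·3.28²/2) = [7.375 + 1.02]·1.022e+04 = 8.58e+04 Pa.
ΔP = 8.58e+04 Pa = 0.858 bar.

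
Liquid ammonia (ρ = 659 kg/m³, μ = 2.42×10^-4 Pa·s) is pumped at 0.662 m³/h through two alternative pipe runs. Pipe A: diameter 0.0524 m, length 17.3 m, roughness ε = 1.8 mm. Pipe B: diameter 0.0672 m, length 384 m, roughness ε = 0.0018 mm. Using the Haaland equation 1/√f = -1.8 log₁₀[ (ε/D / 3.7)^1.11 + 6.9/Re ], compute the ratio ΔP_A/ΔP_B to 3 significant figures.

ΔP_A/ΔP_B ≈ 0.314

Pipe A: V = Q/A = 0.0001839/0.002157 = 0.08527 m/s; Re = 1.217e+04; ε/D = 0.0344; Haaland → f = 0.06299; ΔP_A = f(L/D)(ρV²/2) = 49.83 Pa.
Pipe B: V = Q/A = 0.0001839/0.003547 = 0.05185 m/s; Re = 9488; ε/D = 2.68e-05; Haaland → f = 0.03136; ΔP_B = f(L/D)(ρV²/2) = 158.7 Pa.
ΔP_A/ΔP_B = 49.83/158.7 = 0.314.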